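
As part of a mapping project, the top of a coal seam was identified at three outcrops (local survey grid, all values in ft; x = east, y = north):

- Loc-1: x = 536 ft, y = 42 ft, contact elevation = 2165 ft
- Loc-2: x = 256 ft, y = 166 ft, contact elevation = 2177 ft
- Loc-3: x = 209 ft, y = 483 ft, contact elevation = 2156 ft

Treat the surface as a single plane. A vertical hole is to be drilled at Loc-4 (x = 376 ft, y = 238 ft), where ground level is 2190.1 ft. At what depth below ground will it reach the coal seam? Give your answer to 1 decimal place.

28.0 ft

Two edge vectors: Loc-1→Loc-2 = (-280, 124, 12), Loc-1→Loc-3 = (-327, 441, -9).
Normal n = (Loc-1→Loc-2) × (Loc-1→Loc-3) = (-6408, -6444, -82932).
So ∂z/∂x = −n_x/n_z = −0.07727 and ∂z/∂y = −n_y/n_z = −0.07770.
Intercept c from Loc-1: 2165 + 41.42 + 3.26 = 2209.68.
At (376, 238): z_contact = −29.05 − 18.49 + 2209.68 = 2162.13 ft.
Depth below ground = 2190.1 − 2162.13 = 28.0 ft.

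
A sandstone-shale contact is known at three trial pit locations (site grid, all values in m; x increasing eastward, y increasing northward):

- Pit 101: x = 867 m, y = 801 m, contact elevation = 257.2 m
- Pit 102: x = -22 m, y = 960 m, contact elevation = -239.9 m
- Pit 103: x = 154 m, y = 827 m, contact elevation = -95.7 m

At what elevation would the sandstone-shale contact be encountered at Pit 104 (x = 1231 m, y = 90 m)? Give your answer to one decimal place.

Let the plane be z = a·x + b·y + c.
Pit 102−Pit 101: −889a + 159b = −497.1;  Pit 103−Pit 101: −713a + 26b = −352.9.
Solving gives a = 0.478505, b = −0.451001.
Then c = 257.2 − a·867 − b·801 = 203.59.
At (1231, 90): z = 589.0 − 40.6 + 203.59 = 752.0 m.

752.0 m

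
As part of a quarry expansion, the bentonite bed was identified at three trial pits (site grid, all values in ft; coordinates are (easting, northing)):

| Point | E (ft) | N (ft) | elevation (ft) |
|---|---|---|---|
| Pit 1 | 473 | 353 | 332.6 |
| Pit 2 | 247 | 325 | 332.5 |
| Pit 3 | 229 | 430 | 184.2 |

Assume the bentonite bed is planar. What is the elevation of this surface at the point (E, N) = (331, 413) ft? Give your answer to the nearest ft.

Let the plane be z = a·E + b·N + c.
Pit 2−Pit 1: −226a − 28b = −0.1;  Pit 3−Pit 1: −244a + 77b = −148.4.
Solving gives a = 0.17178, b = −1.38293.
Then c = 332.6 − a·473 − b·353 = 739.52.
At (331, 413): z = 56.9 − 571.2 + 739.52 = 225.2 ft.

225 ft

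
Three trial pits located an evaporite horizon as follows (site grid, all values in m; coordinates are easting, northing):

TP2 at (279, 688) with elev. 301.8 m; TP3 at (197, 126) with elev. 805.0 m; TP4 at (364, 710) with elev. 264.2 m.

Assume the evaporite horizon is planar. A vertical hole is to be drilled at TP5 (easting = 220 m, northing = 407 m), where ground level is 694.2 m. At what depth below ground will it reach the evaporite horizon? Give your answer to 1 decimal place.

Let the plane be z = a·easting + b·northing + c.
TP3−TP2: −82a − 562b = 503.2;  TP4−TP2: 85a + 22b = −37.6.
Solving gives a = −0.21887, b = −0.86344.
Then c = 301.8 − a·279 − b·688 = 956.91.
At (220, 407): z_contact = −48.15 − 351.42 + 956.91 = 557.34 m.
Depth below ground = 694.2 − 557.34 = 136.9 m.

136.9 m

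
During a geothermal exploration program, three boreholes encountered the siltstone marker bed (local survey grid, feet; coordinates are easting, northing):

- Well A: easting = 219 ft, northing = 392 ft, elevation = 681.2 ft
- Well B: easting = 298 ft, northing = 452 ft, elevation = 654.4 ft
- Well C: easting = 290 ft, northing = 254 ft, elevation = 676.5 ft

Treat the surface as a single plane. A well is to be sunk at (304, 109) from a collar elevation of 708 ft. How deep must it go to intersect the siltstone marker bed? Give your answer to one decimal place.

20.5 ft

Let the plane be z = a·easting + b·northing + c.
Well B−Well A: 79a + 60b = −26.8;  Well C−Well A: 71a − 138b = −4.7.
Solving gives a = −0.26252, b = −0.10101.
Then c = 681.2 − a·219 − b·392 = 778.29.
At (304, 109): z_contact = −79.81 − 11.01 + 778.29 = 687.47 ft.
Depth below ground = 708 − 687.47 = 20.5 ft.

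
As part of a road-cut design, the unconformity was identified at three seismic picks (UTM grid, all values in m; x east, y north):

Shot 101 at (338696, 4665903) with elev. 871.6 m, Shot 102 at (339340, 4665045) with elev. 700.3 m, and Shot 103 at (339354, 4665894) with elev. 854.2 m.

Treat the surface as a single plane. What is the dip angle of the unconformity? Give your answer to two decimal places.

Two edge vectors: Shot 101→Shot 102 = (644, -858, -171.3), Shot 101→Shot 103 = (658, -9, -17.4).
Normal n = (Shot 101→Shot 102) × (Shot 101→Shot 103) = (13387.5, -101509.8, 558768).
So ∂z/∂x = −n_x/n_z = −0.02396 and ∂z/∂y = −n_y/n_z = 0.18167.
Gradient magnitude |∇z| = √(a² + b²) = √(0.00057 + 0.03300) = 0.18324.
True dip = arctan(0.18324) = 10.38°, dipping toward S (azimuth ≈ 172°).

10.38°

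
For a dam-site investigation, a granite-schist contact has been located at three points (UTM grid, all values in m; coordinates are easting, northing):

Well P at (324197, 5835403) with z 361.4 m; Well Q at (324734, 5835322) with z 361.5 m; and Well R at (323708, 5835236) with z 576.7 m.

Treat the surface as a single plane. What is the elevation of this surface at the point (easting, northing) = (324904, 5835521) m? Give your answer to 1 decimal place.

Let the plane be z = a·easting + b·northing + c.
Well Q−Well P: 537a − 81b = 0.1;  Well R−Well P: −489a − 167b = 215.3.
Solving gives a = −0.134758060, b = −0.894630592.
Then c = 361.4 − a·324197 − b·5835403 = 5264579.60.
At (324904, 5835521): z = −43783.4 − 5220635.6 + 5264579.60 = 160.6 m.

160.6 m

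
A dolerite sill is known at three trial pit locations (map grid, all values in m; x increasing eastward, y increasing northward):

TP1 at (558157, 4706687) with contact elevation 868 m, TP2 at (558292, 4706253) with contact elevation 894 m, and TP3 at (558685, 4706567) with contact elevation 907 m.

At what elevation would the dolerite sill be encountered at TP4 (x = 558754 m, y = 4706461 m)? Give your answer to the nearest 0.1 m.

Two edge vectors: TP1→TP2 = (135, -434, 26), TP1→TP3 = (528, -120, 39).
Normal n = (TP1→TP2) × (TP1→TP3) = (-13806, 8463, 212952).
So ∂z/∂x = −n_x/n_z = 0.064831511 and ∂z/∂y = −n_y/n_z = −0.039741350.
Intercept c from TP1: 868 − 36186.16 + 187050.10 = 151731.93.
At (558754, 4706461): z = 36224.9 − 187041.1 + 151731.93 = 915.7 m.

915.7 m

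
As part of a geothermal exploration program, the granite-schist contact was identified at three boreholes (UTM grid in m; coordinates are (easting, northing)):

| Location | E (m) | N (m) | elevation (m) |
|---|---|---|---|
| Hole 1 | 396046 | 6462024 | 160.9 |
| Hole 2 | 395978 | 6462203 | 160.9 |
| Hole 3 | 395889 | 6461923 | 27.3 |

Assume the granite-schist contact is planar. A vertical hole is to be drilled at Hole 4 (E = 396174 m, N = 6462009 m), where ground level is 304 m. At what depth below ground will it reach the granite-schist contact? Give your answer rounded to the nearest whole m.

59 m

Let the plane be z = a·E + b·N + c.
Hole 2−Hole 1: −68a + 179b = 0;  Hole 3−Hole 1: −157a − 101b = −133.6.
Solving gives a = 0.68383518, b = 0.25978096.
Then c = 160.9 − a·396046 − b·6462024 = −1949380.09.
At (396174, 6462009): z_contact = 270917.7 + 1678706.9 − 1949380.09 = 244.5 m.
Depth below ground = 304 − 244.5 = 59 m.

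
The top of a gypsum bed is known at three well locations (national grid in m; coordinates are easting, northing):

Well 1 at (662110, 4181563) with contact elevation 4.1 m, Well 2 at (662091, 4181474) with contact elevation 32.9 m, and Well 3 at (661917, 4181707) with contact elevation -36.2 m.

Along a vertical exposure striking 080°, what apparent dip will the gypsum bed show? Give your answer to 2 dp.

Two edge vectors: Well 1→Well 2 = (-19, -89, 28.8), Well 1→Well 3 = (-193, 144, -40.3).
Normal n = (Well 1→Well 2) × (Well 1→Well 3) = (-560.5, -6324.1, -19913).
So ∂z/∂easting = −n_x/n_z = −0.02815 and ∂z/∂northing = −n_y/n_z = −0.31759.
Unit vector along 080° is (sin 80°, cos 80°) = (0.9848, 0.1736).
Slope in that direction = a·(0.9848) + b·(0.1736) = −0.08287.
Apparent dip = arctan|0.08287| = 4.74° (true dip is 17.7°, so apparent ≤ true as expected).

4.74°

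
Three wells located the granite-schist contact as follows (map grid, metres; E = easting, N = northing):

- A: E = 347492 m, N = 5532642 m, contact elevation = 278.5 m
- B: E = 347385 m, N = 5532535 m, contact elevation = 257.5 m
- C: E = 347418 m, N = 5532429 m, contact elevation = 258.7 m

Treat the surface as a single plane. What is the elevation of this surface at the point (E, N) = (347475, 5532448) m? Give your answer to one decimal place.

Let the plane be z = a·E + b·N + c.
B−A: −107a − 107b = −21;  C−A: −74a − 213b = −19.8.
Solving gives a = 0.158300276, b = 0.037961407.
Then c = 278.5 − a·347492 − b·5532642 = −264756.45.
At (347475, 5532448): z = 55005.4 + 210019.5 − 264756.45 = 268.4 m.

268.4 m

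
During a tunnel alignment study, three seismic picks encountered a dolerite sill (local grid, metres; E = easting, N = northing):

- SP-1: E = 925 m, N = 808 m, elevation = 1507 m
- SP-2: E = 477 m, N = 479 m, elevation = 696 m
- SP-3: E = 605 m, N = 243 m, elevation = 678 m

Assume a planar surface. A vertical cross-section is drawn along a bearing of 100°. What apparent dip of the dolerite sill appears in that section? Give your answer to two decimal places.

47.83°

Let the plane be z = a·E + b·N + c.
SP-2−SP-1: −448a − 329b = −811;  SP-3−SP-1: −320a − 565b = −829.
Solving gives a = 1.25456, b = 0.75671.
Unit vector along 100° is (sin 100°, cos 100°) = (0.9848, -0.1736).
Slope in that direction = a·(0.9848) + b·(-0.1736) = 1.10410.
Apparent dip = arctan|1.10410| = 47.83° (true dip is 55.7°, so apparent ≤ true as expected).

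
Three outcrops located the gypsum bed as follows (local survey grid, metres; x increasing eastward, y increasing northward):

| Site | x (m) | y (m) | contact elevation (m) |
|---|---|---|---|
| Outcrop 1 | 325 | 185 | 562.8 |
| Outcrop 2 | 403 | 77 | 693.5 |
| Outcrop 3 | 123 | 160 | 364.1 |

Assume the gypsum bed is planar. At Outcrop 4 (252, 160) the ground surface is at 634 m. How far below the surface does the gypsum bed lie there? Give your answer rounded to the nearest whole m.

136 m

Let the plane be z = a·x + b·y + c.
Outcrop 2−Outcrop 1: 78a − 108b = 130.7;  Outcrop 3−Outcrop 1: −202a − 25b = −198.7.
Solving gives a = 1.04044, b = −0.45876.
Then c = 562.8 − a·325 − b·185 = 309.53.
At (252, 160): z_contact = 262.2 − 73.4 + 309.53 = 498.3 m.
Depth below ground = 634 − 498.3 = 136 m.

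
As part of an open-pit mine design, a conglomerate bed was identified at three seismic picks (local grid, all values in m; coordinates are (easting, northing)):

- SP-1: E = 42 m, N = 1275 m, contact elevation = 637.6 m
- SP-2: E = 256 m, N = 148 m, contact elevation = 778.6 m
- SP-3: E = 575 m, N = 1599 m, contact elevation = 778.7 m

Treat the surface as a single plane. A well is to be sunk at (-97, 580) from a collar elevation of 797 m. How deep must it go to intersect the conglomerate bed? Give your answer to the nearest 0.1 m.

Two edge vectors: SP-1→SP-2 = (214, -1127, 141), SP-1→SP-3 = (533, 324, 141.1).
Normal n = (SP-1→SP-2) × (SP-1→SP-3) = (-204703.7, 44957.6, 670027).
So ∂z/∂E = −n_x/n_z = 0.305516 and ∂z/∂N = −n_y/n_z = −0.067098.
Intercept c from SP-1: 637.6 − 12.83 + 85.55 = 710.32.
At (-97, 580): z_contact = −29.64 − 38.92 + 710.32 = 641.77 m.
Depth below ground = 797 − 641.77 = 155.2 m.

155.2 m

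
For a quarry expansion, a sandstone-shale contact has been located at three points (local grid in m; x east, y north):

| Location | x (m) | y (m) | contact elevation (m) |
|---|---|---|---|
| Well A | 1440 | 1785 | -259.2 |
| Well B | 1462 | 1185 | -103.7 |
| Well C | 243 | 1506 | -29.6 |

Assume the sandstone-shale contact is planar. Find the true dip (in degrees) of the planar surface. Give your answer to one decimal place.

16.4°

Two edge vectors: Well A→Well B = (22, -600, 155.5), Well A→Well C = (-1197, -279, 229.6).
Normal n = (Well A→Well B) × (Well A→Well C) = (-94375.5, -191184.7, -724338).
So ∂z/∂x = −n_x/n_z = −0.13029 and ∂z/∂y = −n_y/n_z = −0.26394.
Gradient magnitude |∇z| = √(a² + b²) = √(0.01698 + 0.06967) = 0.29435.
True dip = arctan(0.29435) = 16.4°, dipping toward NNE (azimuth ≈ 026°).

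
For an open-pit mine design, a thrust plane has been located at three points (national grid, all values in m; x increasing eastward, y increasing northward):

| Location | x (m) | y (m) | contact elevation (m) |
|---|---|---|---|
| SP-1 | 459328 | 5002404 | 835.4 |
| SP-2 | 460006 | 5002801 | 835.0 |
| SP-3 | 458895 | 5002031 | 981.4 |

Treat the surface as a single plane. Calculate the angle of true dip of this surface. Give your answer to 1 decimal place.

Two edge vectors: SP-1→SP-2 = (678, 397, -0.4), SP-1→SP-3 = (-433, -373, 146).
Normal n = (SP-1→SP-2) × (SP-1→SP-3) = (57812.8, -98814.8, -80993).
So ∂z/∂x = −n_x/n_z = 0.71380 and ∂z/∂y = −n_y/n_z = −1.22004.
Gradient magnitude |∇z| = √(a² + b²) = √(0.50951 + 1.48850) = 1.41351.
True dip = arctan(1.41351) = 54.7°, dipping toward NNW (azimuth ≈ 330°).

54.7°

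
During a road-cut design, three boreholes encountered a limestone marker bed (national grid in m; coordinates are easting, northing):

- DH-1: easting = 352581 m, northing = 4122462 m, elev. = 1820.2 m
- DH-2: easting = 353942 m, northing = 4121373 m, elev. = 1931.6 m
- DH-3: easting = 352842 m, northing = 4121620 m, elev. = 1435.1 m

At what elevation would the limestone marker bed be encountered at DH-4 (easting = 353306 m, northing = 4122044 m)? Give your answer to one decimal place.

Let the plane be z = a·easting + b·northing + c.
DH-2−DH-1: 1361a − 1089b = 111.4;  DH-3−DH-1: 261a − 842b = −385.1.
Solving gives a = 0.595512415, b = 0.641958124.
Then c = 1820.2 − a·352581 − b·4122462 = −2854594.13.
At (353306, 4122044): z = 210398.1 + 2646179.6 − 2854594.13 = 1983.6 m.

1983.6 m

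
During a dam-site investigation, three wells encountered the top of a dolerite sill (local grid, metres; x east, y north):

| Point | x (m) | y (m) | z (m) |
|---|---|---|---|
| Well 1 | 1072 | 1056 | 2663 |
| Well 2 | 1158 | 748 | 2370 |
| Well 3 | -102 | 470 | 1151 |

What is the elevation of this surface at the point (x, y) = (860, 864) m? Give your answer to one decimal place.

2290.8 m

Let the plane be z = a·x + b·y + c.
Well 2−Well 1: 86a − 308b = −293;  Well 3−Well 1: −1174a − 586b = −1512.
Solving gives a = 0.713608, b = 1.150553.
Then c = 2663 − a·1072 − b·1056 = 683.03.
At (860, 864): z = 613.7 + 994.1 + 683.03 = 2290.8 m.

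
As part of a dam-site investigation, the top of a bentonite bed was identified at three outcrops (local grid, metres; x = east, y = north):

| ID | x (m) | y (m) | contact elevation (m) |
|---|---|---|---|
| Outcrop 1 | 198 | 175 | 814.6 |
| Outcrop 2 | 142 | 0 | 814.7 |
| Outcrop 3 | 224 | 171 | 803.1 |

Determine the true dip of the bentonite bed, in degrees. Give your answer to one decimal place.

23.9°

Two edge vectors: Outcrop 1→Outcrop 2 = (-56, -175, 0.1), Outcrop 1→Outcrop 3 = (26, -4, -11.5).
Normal n = (Outcrop 1→Outcrop 2) × (Outcrop 1→Outcrop 3) = (2012.9, -641.4, 4774).
So ∂z/∂x = −n_x/n_z = −0.42164 and ∂z/∂y = −n_y/n_z = 0.13435.
Gradient magnitude |∇z| = √(a² + b²) = √(0.17778 + 0.01805) = 0.44253.
True dip = arctan(0.44253) = 23.9°, dipping toward ESE (azimuth ≈ 108°).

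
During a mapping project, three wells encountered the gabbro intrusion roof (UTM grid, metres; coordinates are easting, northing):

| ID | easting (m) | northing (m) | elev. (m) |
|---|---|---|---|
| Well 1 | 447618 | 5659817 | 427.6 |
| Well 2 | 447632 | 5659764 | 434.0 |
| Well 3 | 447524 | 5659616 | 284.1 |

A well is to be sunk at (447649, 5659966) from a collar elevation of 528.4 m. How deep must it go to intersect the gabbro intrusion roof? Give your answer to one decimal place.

Let the plane be z = a·easting + b·northing + c.
Well 2−Well 1: 14a − 53b = 6.4;  Well 3−Well 1: −94a − 201b = −143.5.
Solving gives a = 1.140572088, b = 0.180528476.
Then c = 427.6 − a·447618 − b·5659817 = −1531871.14.
At (447649, 5659966): z_contact = 510575.95 + 1021785.04 − 1531871.14 = 489.86 m.
Depth below ground = 528.4 − 489.86 = 38.5 m.

38.5 m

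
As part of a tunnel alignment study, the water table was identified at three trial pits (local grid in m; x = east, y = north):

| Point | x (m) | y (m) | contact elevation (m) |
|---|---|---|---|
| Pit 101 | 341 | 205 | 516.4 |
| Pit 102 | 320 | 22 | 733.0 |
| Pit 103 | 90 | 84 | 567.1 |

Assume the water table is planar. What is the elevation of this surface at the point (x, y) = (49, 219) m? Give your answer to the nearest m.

385 m

Let the plane be z = a·x + b·y + c.
Pit 102−Pit 101: −21a − 183b = 216.6;  Pit 103−Pit 101: −251a − 121b = 50.7.
Solving gives a = 0.39018, b = −1.22838.
Then c = 516.4 − a·341 − b·205 = 635.17.
At (49, 219): z = 19.1 − 269.0 + 635.17 = 385.3 m.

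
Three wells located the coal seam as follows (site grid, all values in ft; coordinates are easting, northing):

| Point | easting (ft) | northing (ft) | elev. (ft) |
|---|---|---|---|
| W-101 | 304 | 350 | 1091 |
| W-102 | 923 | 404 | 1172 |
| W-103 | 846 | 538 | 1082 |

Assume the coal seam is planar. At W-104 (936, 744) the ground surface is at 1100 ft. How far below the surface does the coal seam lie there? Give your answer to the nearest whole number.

119 ft

Two edge vectors: W-101→W-102 = (619, 54, 81), W-101→W-103 = (542, 188, -9).
Normal n = (W-101→W-102) × (W-101→W-103) = (-15714, 49473, 87104).
So ∂z/∂easting = −n_x/n_z = 0.18041 and ∂z/∂northing = −n_y/n_z = −0.56798.
Intercept c from W-101: 1091 − 54.84 + 198.79 = 1234.95.
At (936, 744): z_contact = 168.9 − 422.6 + 1234.95 = 981.2 ft.
Depth below ground = 1100 − 981.2 = 119 ft.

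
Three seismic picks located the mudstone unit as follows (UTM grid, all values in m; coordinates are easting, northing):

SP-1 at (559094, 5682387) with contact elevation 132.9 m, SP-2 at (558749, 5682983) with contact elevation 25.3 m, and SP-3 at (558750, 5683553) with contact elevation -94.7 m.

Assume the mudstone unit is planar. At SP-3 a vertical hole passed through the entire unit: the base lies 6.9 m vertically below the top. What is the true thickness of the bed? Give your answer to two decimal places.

Let the plane be z = a·easting + b·northing + c.
SP-2−SP-1: −345a + 596b = −107.6;  SP-3−SP-1: −344a + 1166b = −227.6.
Solving gives a = −0.05165, b = −0.21044.
|∇z| = √(a²+b²) = 0.21668, so dip δ = arctan(0.21668) = 12.23°.
True thickness = vertical thickness × cos δ = 6.9 × cos 12.23° = 6.74 m.

6.74 m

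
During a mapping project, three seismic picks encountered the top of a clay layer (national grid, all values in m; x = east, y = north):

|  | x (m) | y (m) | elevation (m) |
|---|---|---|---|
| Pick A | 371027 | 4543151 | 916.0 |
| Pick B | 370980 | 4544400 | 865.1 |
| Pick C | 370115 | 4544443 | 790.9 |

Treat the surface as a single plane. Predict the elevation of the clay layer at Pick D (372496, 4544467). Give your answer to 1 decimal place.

Let the plane be z = a·x + b·y + c.
Pick B−Pick A: −47a + 1249b = −50.9;  Pick C−Pick A: −912a + 1292b = −125.1.
Solving gives a = 0.083911462, b = −0.037595005.
Then c = 916 − a·371027 − b·4543151 = 140582.37.
At (372496, 4544467): z = 31256.7 − 170849.3 + 140582.37 = 989.8 m.

989.8 m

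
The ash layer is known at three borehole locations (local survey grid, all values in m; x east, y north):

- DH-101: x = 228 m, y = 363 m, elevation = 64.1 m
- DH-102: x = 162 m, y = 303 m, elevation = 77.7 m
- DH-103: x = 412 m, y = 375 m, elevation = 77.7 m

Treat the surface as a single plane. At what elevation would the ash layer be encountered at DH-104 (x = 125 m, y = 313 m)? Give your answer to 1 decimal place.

70.8 m

Two edge vectors: DH-101→DH-102 = (-66, -60, 13.6), DH-101→DH-103 = (184, 12, 13.6).
Normal n = (DH-101→DH-102) × (DH-101→DH-103) = (-979.2, 3400, 10248).
So ∂z/∂x = −n_x/n_z = 0.09555 and ∂z/∂y = −n_y/n_z = −0.33177.
Intercept c from DH-101: 64.1 − 21.79 + 120.43 = 162.75.
At (125, 313): z = 11.9 − 103.8 + 162.75 = 70.8 m.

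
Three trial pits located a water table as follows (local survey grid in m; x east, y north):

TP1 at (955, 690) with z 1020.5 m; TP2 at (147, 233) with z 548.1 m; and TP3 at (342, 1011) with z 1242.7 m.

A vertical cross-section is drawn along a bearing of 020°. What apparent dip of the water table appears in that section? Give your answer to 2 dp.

40.33°

Let the plane be z = a·x + b·y + c.
TP2−TP1: −808a − 457b = −472.4;  TP3−TP1: −613a + 321b = 222.2.
Solving gives a = 0.09285, b = 0.86953.
Unit vector along 020° is (sin 20°, cos 20°) = (0.3420, 0.9397).
Slope in that direction = a·(0.3420) + b·(0.9397) = 0.84885.
Apparent dip = arctan|0.84885| = 40.33° (true dip is 41.2°, so apparent ≤ true as expected).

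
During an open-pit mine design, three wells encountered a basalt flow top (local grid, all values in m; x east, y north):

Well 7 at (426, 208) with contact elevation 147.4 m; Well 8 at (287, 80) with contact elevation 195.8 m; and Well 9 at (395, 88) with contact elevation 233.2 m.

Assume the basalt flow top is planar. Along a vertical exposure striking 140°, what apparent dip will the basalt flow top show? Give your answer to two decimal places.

41.67°

Let the plane be z = a·x + b·y + c.
Well 8−Well 7: −139a − 128b = 48.4;  Well 9−Well 7: −31a − 120b = 85.8.
Solving gives a = 0.40705, b = −0.82015.
Unit vector along 140° is (sin 140°, cos 140°) = (0.6428, -0.7660).
Slope in that direction = a·(0.6428) + b·(-0.7660) = 0.88992.
Apparent dip = arctan|0.88992| = 41.67° (true dip is 42.5°, so apparent ≤ true as expected).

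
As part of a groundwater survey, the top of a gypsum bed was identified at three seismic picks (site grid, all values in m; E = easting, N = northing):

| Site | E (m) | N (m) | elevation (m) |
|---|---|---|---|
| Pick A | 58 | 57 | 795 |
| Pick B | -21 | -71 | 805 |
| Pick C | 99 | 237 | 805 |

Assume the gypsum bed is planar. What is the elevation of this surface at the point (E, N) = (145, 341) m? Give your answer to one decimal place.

803.1 m

Two edge vectors: Pick A→Pick B = (-79, -128, 10), Pick A→Pick C = (41, 180, 10).
Normal n = (Pick A→Pick B) × (Pick A→Pick C) = (-3080, 1200, -8972).
So ∂z/∂E = −n_x/n_z = −0.34329 and ∂z/∂N = −n_y/n_z = 0.13375.
Intercept c from Pick A: 795 + 19.91 − 7.62 = 807.29.
At (145, 341): z = −49.8 + 45.6 + 807.29 = 803.1 m.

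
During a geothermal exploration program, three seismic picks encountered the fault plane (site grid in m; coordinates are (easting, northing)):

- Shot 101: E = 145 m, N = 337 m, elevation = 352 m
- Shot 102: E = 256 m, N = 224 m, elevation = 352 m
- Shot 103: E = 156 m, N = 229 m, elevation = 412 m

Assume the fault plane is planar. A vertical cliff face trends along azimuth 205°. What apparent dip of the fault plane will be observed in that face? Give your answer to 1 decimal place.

39.6°

Let the plane be z = a·E + b·N + c.
Shot 102−Shot 101: 111a − 113b = 0;  Shot 103−Shot 101: 11a − 108b = 60.
Solving gives a = −0.63099, b = −0.61982.
Unit vector along 205° is (sin 205°, cos 205°) = (-0.4226, -0.9063).
Slope in that direction = a·(-0.4226) + b·(-0.9063) = 0.82842.
Apparent dip = arctan|0.82842| = 39.6° (true dip is 41.5°, so apparent ≤ true as expected).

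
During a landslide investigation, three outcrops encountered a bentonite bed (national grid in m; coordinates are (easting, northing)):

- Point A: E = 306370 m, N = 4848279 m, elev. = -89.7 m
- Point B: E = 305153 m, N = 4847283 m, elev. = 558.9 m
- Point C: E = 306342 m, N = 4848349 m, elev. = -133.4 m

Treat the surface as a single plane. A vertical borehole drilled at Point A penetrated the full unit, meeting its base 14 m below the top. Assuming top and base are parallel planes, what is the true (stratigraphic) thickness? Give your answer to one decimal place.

Two edge vectors: Point A→Point B = (-1217, -996, 648.6), Point A→Point C = (-28, 70, -43.7).
Normal n = (Point A→Point B) × (Point A→Point C) = (-1876.8, -71343.7, -113078).
So ∂z/∂E = −n_x/n_z = −0.01660 and ∂z/∂N = −n_y/n_z = −0.63092.
|∇z| = √(a²+b²) = 0.63114, so dip δ = arctan(0.63114) = 32.26°.
True thickness = vertical thickness × cos δ = 14 × cos 32.26° = 11.8 m.

11.8 m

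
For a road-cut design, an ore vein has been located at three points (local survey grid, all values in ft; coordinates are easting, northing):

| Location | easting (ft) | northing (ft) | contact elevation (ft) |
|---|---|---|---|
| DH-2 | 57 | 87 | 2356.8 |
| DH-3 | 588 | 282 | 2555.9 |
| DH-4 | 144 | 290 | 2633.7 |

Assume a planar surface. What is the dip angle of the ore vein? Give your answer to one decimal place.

55.1°

Let the plane be z = a·easting + b·northing + c.
DH-3−DH-2: 531a + 195b = 199.1;  DH-4−DH-2: 87a + 203b = 276.9.
Solving gives a = −0.14949, b = 1.42811.
Gradient magnitude |∇z| = √(a² + b²) = √(0.02235 + 2.03949) = 1.43591.
True dip = arctan(1.43591) = 55.1°, dipping toward S (azimuth ≈ 174°).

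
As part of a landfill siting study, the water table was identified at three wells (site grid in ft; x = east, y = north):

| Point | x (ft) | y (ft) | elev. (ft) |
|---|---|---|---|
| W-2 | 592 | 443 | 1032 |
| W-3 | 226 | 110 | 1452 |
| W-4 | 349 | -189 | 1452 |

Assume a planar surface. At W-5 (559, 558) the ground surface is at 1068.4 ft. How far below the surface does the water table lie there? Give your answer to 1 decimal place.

48.3 ft

Let the plane be z = a·x + b·y + c.
W-3−W-2: −366a − 333b = 420;  W-4−W-2: −243a − 632b = 420.
Solving gives a = −0.83501, b = −0.34350.
Then c = 1032 − a·592 − b·443 = 1678.50.
At (559, 558): z_contact = −466.77 − 191.67 + 1678.50 = 1020.05 ft.
Depth below ground = 1068.4 − 1020.05 = 48.3 ft.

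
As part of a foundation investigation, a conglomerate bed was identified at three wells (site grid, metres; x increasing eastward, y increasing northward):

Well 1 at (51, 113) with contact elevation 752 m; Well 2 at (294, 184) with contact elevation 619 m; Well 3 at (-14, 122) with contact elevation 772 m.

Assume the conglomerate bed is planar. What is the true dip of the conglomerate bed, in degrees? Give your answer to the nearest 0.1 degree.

Two edge vectors: Well 1→Well 2 = (243, 71, -133), Well 1→Well 3 = (-65, 9, 20).
Normal n = (Well 1→Well 2) × (Well 1→Well 3) = (2617, 3785, 6802).
So ∂z/∂x = −n_x/n_z = −0.38474 and ∂z/∂y = −n_y/n_z = −0.55645.
Gradient magnitude |∇z| = √(a² + b²) = √(0.14802 + 0.30964) = 0.67651.
True dip = arctan(0.67651) = 34.1°, dipping toward NE (azimuth ≈ 035°).

34.1°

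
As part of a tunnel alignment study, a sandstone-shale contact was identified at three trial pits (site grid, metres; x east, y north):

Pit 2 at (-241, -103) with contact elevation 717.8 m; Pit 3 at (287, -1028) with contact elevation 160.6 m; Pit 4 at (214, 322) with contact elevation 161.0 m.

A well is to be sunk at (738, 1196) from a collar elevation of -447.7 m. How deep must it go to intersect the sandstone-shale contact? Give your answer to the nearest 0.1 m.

56.7 m

Two edge vectors: Pit 2→Pit 3 = (528, -925, -557.2), Pit 2→Pit 4 = (455, 425, -556.8).
Normal n = (Pit 2→Pit 3) × (Pit 2→Pit 4) = (751850, 40464.4, 645275).
So ∂z/∂x = −n_x/n_z = −1.165162 and ∂z/∂y = −n_y/n_z = −0.062709.
Intercept c from Pit 2: 717.8 − 280.80 − 6.46 = 430.54.
At (738, 1196): z_contact = −859.89 − 75.00 + 430.54 = -504.35 m.
Depth below ground = -447.7 − (-504.35) = 56.7 m.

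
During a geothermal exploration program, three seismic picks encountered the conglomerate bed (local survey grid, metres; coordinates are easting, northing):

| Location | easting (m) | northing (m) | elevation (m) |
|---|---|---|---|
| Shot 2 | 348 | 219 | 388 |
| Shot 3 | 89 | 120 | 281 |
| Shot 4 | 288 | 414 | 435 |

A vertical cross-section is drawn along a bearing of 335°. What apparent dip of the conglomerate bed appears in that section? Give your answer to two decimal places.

Let the plane be z = a·easting + b·northing + c.
Shot 3−Shot 2: −259a − 99b = −107;  Shot 4−Shot 2: −60a + 195b = 47.
Solving gives a = 0.28722, b = 0.32940.
Unit vector along 335° is (sin 335°, cos 335°) = (-0.4226, 0.9063).
Slope in that direction = a·(-0.4226) + b·(0.9063) = 0.17715.
Apparent dip = arctan|0.17715| = 10.05° (true dip is 23.6°, so apparent ≤ true as expected).

10.05°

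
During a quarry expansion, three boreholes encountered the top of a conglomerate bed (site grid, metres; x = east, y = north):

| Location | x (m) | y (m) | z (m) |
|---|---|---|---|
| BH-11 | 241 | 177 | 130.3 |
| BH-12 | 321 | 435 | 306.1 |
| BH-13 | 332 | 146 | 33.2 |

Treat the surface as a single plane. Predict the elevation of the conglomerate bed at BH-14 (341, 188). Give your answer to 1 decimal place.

Let the plane be z = a·x + b·y + c.
BH-12−BH-11: 80a + 258b = 175.8;  BH-13−BH-11: 91a − 31b = −97.1.
Solving gives a = −0.75514, b = 0.91555.
Then c = 130.3 − a·241 − b·177 = 150.24.
At (341, 188): z = −257.5 + 172.1 + 150.24 = 64.9 m.

64.9 m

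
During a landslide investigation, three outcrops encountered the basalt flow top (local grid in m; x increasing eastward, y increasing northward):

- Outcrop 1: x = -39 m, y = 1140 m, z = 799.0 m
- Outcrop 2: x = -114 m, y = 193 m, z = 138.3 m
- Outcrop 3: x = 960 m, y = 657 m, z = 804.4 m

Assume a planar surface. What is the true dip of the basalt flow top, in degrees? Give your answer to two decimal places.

36.81°

Let the plane be z = a·x + b·y + c.
Outcrop 2−Outcrop 1: −75a − 947b = −660.7;  Outcrop 3−Outcrop 1: 999a − 483b = 5.4.
Solving gives a = 0.33008, b = 0.67154.
Gradient magnitude |∇z| = √(a² + b²) = √(0.10895 + 0.45096) = 0.74827.
True dip = arctan(0.74827) = 36.81°, dipping toward SSW (azimuth ≈ 206°).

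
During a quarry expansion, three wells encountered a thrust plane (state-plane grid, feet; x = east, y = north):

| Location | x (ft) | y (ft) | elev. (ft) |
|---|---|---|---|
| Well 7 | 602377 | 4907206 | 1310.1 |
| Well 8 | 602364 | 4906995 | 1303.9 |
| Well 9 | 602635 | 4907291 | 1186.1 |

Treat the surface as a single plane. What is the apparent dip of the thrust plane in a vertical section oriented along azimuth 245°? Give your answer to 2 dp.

23.18°

Let the plane be z = a·x + b·y + c.
Well 8−Well 7: −13a − 211b = −6.2;  Well 9−Well 7: 258a + 85b = −124.
Solving gives a = −0.50046, b = 0.06022.
Unit vector along 245° is (sin 245°, cos 245°) = (-0.9063, -0.4226).
Slope in that direction = a·(-0.9063) + b·(-0.4226) = 0.42812.
Apparent dip = arctan|0.42812| = 23.18° (true dip is 26.8°, so apparent ≤ true as expected).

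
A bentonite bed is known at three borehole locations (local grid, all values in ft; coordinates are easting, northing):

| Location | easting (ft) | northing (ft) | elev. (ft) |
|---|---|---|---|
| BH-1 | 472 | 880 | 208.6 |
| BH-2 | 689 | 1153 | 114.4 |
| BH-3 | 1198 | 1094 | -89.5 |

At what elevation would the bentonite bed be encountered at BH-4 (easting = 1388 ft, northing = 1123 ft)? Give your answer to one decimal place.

Two edge vectors: BH-1→BH-2 = (217, 273, -94.2), BH-1→BH-3 = (726, 214, -298.1).
Normal n = (BH-1→BH-2) × (BH-1→BH-3) = (-61222.5, -3701.5, -151760).
So ∂z/∂easting = −n_x/n_z = −0.403417 and ∂z/∂northing = −n_y/n_z = −0.024390.
Intercept c from BH-1: 208.6 + 190.41 + 21.46 = 420.48.
At (1388, 1123): z = −559.9 − 27.4 + 420.48 = -166.9 ft.

-166.9 ft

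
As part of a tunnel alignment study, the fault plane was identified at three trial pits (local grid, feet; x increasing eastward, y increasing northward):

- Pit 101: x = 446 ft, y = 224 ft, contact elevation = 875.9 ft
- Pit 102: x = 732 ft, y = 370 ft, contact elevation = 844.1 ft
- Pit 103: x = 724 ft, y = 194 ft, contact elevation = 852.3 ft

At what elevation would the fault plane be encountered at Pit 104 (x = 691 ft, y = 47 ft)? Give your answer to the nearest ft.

862 ft

Let the plane be z = a·x + b·y + c.
Pit 102−Pit 101: 286a + 146b = −31.8;  Pit 103−Pit 101: 278a − 30b = −23.6.
Solving gives a = −0.08948, b = −0.04252.
Then c = 875.9 − a·446 − b·224 = 925.33.
At (691, 47): z = −61.8 − 2.0 + 925.33 = 861.5 ft.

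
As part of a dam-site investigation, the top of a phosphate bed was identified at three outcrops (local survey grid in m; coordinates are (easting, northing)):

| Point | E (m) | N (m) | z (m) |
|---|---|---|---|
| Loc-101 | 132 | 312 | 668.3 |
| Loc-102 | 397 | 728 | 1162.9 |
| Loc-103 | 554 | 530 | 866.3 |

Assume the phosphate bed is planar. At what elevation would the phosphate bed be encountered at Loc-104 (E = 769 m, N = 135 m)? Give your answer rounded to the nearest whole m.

296 m

Two edge vectors: Loc-101→Loc-102 = (265, 416, 494.6), Loc-101→Loc-103 = (422, 218, 198).
Normal n = (Loc-101→Loc-102) × (Loc-101→Loc-103) = (-25454.8, 156251.2, -117782).
So ∂z/∂E = −n_x/n_z = −0.21612 and ∂z/∂N = −n_y/n_z = 1.32661.
Intercept c from Loc-101: 668.3 + 28.53 − 413.90 = 282.92.
At (769, 135): z = −166.2 + 179.1 + 282.92 = 295.8 m.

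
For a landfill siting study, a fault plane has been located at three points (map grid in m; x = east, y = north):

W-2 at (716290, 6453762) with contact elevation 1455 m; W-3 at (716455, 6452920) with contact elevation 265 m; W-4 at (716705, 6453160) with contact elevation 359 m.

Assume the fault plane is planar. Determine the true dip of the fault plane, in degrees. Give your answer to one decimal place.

Two edge vectors: W-2→W-3 = (165, -842, -1190), W-2→W-4 = (415, -602, -1096).
Normal n = (W-2→W-3) × (W-2→W-4) = (206452, -313010, 250100).
So ∂z/∂x = −n_x/n_z = −0.82548 and ∂z/∂y = −n_y/n_z = 1.25154.
Gradient magnitude |∇z| = √(a² + b²) = √(0.68141 + 1.56635) = 1.49925.
True dip = arctan(1.49925) = 56.3°, dipping toward SSE (azimuth ≈ 147°).

56.3°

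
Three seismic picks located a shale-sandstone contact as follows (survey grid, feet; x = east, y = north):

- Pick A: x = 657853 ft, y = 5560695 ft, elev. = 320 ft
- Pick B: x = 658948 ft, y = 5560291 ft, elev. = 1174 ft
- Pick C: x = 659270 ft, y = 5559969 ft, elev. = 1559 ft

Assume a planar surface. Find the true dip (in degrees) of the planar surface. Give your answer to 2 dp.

Two edge vectors: Pick A→Pick B = (1095, -404, 854), Pick A→Pick C = (1417, -726, 1239).
Normal n = (Pick A→Pick B) × (Pick A→Pick C) = (119448, -146587, -222502).
So ∂z/∂x = −n_x/n_z = 0.53684 and ∂z/∂y = −n_y/n_z = −0.65881.
Gradient magnitude |∇z| = √(a² + b²) = √(0.28820 + 0.43403) = 0.84984.
True dip = arctan(0.84984) = 40.36°, dipping toward NW (azimuth ≈ 321°).

40.36°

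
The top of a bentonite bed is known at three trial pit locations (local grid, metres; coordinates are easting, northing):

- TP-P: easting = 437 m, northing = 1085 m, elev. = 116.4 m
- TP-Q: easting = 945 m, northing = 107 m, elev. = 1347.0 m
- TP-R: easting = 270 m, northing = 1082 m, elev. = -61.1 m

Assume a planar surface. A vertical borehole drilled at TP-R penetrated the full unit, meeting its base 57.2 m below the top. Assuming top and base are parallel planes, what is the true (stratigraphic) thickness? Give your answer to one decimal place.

Let the plane be z = a·easting + b·northing + c.
TP-Q−TP-P: 508a − 978b = 1230.6;  TP-R−TP-P: −167a − 3b = −177.5.
Solving gives a = 1.07544, b = −0.69967.
|∇z| = √(a²+b²) = 1.28301, so dip δ = arctan(1.28301) = 52.07°.
True thickness = vertical thickness × cos δ = 57.2 × cos 52.07° = 35.2 m.

35.2 m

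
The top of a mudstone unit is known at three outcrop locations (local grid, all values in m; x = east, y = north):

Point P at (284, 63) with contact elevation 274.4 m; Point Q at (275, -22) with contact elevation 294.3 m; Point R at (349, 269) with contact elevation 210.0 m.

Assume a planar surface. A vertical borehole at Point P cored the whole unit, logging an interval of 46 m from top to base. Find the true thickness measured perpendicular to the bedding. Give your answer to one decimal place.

Two edge vectors: Point P→Point Q = (-9, -85, 19.9), Point P→Point R = (65, 206, -64.4).
Normal n = (Point P→Point Q) × (Point P→Point R) = (1374.6, 713.9, 3671).
So ∂z/∂x = −n_x/n_z = −0.37445 and ∂z/∂y = −n_y/n_z = −0.19447.
|∇z| = √(a²+b²) = 0.42194, so dip δ = arctan(0.42194) = 22.88°.
True thickness = vertical thickness × cos δ = 46 × cos 22.88° = 42.4 m.

42.4 m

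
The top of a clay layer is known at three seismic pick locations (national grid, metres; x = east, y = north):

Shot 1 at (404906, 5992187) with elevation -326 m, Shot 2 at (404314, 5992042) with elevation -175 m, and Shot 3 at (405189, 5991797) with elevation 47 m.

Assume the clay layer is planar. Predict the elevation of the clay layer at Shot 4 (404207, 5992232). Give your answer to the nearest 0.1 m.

-357.3 m

Two edge vectors: Shot 1→Shot 2 = (-592, -145, 151), Shot 1→Shot 3 = (283, -390, 373).
Normal n = (Shot 1→Shot 2) × (Shot 1→Shot 3) = (4805, 263549, 271915).
So ∂z/∂x = −n_x/n_z = −0.017670963 and ∂z/∂y = −n_y/n_z = −0.969233032.
Intercept c from Shot 1: -326 + 7155.08 + 5807825.58 = 5814654.66.
At (404207, 5992232): z = −7142.7 − 5807869.2 + 5814654.66 = -357.3 m.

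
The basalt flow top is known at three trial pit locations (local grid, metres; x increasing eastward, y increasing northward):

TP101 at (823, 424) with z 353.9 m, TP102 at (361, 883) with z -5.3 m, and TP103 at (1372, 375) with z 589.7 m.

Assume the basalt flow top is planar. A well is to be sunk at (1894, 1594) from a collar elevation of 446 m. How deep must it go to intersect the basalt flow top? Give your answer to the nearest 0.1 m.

Let the plane be z = a·x + b·y + c.
TP102−TP101: −462a + 459b = −359.2;  TP103−TP101: 549a − 49b = 235.8.
Solving gives a = 0.395161, b = −0.384827.
Then c = 353.9 − a·823 − b·424 = 191.85.
At (1894, 1594): z_contact = 748.44 − 613.41 + 191.85 = 326.87 m.
Depth below ground = 446 − 326.87 = 119.1 m.

119.1 m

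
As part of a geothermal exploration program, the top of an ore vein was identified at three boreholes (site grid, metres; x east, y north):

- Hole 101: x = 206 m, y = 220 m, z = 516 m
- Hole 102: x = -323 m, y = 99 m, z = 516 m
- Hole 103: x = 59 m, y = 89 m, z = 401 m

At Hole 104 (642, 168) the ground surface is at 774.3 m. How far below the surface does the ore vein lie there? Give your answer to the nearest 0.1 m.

437.5 m

Let the plane be z = a·x + b·y + c.
Hole 102−Hole 101: −529a − 121b = 0;  Hole 103−Hole 101: −147a − 131b = −115.
Solving gives a = −0.27013, b = 1.18099.
Then c = 516 − a·206 − b·220 = 311.83.
At (642, 168): z_contact = −173.42 + 198.41 + 311.83 = 336.81 m.
Depth below ground = 774.3 − 336.81 = 437.5 m.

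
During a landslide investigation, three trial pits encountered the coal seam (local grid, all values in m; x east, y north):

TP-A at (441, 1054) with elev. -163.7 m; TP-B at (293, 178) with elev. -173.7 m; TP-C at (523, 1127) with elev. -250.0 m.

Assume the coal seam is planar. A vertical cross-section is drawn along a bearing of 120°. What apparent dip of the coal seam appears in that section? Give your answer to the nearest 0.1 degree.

50.1°

Two edge vectors: TP-A→TP-B = (-148, -876, -10), TP-A→TP-C = (82, 73, -86.3).
Normal n = (TP-A→TP-B) × (TP-A→TP-C) = (76328.8, -13592.4, 61028).
So ∂z/∂x = −n_x/n_z = −1.25072 and ∂z/∂y = −n_y/n_z = 0.22272.
Unit vector along 120° is (sin 120°, cos 120°) = (0.8660, -0.5000).
Slope in that direction = a·(0.8660) + b·(-0.5000) = −1.19452.
Apparent dip = arctan|1.19452| = 50.1° (true dip is 51.8°, so apparent ≤ true as expected).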